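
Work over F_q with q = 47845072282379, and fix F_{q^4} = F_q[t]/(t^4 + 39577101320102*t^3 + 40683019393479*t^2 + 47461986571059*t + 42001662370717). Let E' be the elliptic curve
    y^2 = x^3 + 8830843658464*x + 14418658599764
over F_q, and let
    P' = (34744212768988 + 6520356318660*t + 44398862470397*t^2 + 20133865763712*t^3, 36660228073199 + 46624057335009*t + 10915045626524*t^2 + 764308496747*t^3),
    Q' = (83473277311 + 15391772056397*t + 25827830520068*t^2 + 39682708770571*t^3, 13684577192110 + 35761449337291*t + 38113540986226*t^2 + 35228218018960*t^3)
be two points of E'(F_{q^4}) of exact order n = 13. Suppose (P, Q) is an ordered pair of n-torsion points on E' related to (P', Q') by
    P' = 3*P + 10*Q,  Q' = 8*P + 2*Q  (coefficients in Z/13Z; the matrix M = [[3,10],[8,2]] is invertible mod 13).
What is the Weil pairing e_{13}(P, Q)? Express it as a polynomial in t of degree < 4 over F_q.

6869387684936 + 16563265963620*t + 45358136235751*t^2 + 3358127579723*t^3

Since e_{13}(P,P)=e_{13}(Q,Q)=1 and e_{13}(Q,P)=e_{13}(P,Q)^{-1}, expanding e_{13}(3*P + 10*Q,8*P + 2*Q) leaves e(P,Q)^det(M).
Hence e(P,Q) = e(P',Q')^{10} where 10 = 4^{-1} mod 13.
n = 13 = (1101)_2 (4 bits, wt 3); accumulate f_{13,P'}(Q'+S)/f_{13,P'}(S) along the 3-step ladder.
So e_{13}(P',Q') = 19687537979266 + 26896390746372*t + 3945587004878*t^2 + 24221220401*t^3.
Hence e(P,Q) = 6869387684936 + 16563265963620*t + 45358136235751*t^2 + 3358127579723*t^3 in F_{47845072282379^4}^*.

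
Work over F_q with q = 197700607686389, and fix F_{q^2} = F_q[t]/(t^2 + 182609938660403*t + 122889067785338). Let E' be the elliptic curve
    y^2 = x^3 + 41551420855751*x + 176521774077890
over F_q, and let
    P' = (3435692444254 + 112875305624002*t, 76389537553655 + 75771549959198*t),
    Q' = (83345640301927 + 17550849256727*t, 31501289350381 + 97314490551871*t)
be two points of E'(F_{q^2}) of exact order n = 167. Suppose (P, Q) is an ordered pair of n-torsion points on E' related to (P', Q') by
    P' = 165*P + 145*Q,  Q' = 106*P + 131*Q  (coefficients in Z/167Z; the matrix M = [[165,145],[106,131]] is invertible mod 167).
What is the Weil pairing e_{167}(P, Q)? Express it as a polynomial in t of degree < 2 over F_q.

Since e_{167}(P,P)=e_{167}(Q,Q)=1 and e_{167}(Q,P)=e_{167}(P,Q)^{-1}, expanding e_{167}(165*P + 145*Q,106*P + 131*Q) leaves e(P,Q)^det(M).
det M = 165*131 - 145*106 = 6245 = 66 (mod 167); 66^{-1} = 124 (mod 167).
n = 167 = (10100111)_2 (8 bits, wt 5); accumulate f_{167,P'}(Q'+S)/f_{167,P'}(S) along the 7-step ladder.
The quotient is 135411443233401 + 80149138319*t.
Hence e(P,Q) = 142379374440030 + 119566980559132*t in F_{197700607686389^2}^*.

142379374440030 + 119566980559132*t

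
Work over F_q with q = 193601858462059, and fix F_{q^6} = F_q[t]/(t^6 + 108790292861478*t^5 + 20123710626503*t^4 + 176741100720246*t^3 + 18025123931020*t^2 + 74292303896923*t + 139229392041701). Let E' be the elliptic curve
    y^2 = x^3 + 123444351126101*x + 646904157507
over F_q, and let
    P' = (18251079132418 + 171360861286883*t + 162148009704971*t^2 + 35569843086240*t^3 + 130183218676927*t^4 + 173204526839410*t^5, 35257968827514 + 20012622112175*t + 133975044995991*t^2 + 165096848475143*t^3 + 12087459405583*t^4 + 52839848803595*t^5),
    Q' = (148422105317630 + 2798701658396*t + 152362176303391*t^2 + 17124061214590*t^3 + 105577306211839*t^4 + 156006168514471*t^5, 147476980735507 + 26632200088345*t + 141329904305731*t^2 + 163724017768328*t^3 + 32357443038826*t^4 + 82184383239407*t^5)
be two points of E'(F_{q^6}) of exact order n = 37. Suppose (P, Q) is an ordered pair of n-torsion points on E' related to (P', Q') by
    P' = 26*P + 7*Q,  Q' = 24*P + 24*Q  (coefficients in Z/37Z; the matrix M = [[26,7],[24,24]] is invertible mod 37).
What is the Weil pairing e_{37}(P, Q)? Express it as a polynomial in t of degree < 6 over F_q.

e_{37} is bilinear + alternating on E[37], so e_{37}(26*P + 7*Q, 24*P + 24*Q) = e_{37}(P,Q)^(26*24-7*24).
Inverting 12 mod 37: 34. Thus e_{37}(P,Q) = e(P',Q')^{34}.
Build f_{37,P'} and f_{37,Q'} via the 6-bit ladder of 37=100101_2; evaluate at shifted divisors; quotient in F_{193601858462059^6}.
Miller gives e_{37}(P',Q') = 180033438670711 + 151749318192699*t + 45821844591521*t^2 + 100793223922865*t^3 + 147196852911674*t^4 + 186306524447047*t^5 in F_{193601858462059^6}.
Hence e(P,Q) = 49018020687722 + 518486596536*t + 162125666280314*t^2 + 143098750229287*t^3 + 81954550842997*t^4 + 14274702309018*t^5 in F_{193601858462059^6}^*.

49018020687722 + 518486596536*t + 162125666280314*t^2 + 143098750229287*t^3 + 81954550842997*t^4 + 14274702309018*t^5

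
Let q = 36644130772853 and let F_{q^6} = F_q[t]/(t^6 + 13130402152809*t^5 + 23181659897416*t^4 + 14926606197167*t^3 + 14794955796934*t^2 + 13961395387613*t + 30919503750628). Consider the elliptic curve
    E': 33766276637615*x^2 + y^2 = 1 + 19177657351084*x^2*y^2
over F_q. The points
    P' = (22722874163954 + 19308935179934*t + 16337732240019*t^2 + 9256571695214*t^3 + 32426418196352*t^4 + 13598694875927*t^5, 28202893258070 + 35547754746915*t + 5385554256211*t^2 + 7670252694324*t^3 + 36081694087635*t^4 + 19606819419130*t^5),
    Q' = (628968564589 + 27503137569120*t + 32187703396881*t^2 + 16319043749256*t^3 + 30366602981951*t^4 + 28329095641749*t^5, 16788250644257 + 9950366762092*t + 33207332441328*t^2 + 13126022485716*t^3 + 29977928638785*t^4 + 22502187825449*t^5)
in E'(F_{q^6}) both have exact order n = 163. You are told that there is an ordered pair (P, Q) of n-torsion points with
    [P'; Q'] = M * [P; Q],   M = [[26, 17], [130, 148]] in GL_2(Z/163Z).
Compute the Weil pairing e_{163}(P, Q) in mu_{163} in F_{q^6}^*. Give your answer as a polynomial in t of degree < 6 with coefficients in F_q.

e_{163} is bilinear + alternating on E[163], so e_{163}(26*P + 17*Q, 130*P + 148*Q) = e_{163}(P,Q)^(26*148-17*130).
det M = 26*148 - 17*130 = 1638 = 8 (mod 163); 8^{-1} = 102 (mod 163).
Edwards a_E,d_E -> Montgomery A=35662834301247,B=22261536278628 -> Weierstrass 28029737245626,28299230138799 via alpha=27146054384543,beta=12808187514846.
Miller loop for e_{163} over F_{36644130772853^6}: bits of 163 = 10100011; 7 double steps + 3 add steps, l/v at each.
Result: e(P',Q') = 26692979395450 + 31131370570799*t + 34633346391484*t^2 + 18694506267937*t^3 + 24501755672806*t^4 + 8273197283958*t^5.
Thus e_{163}(P,Q) = 20261679454285 + 17825542508191*t + 762698182938*t^2 + 15325551727968*t^3 + 32607429669256*t^4 + 4361746120859*t^5.

20261679454285 + 17825542508191*t + 762698182938*t^2 + 15325551727968*t^3 + 32607429669256*t^4 + 4361746120859*t^5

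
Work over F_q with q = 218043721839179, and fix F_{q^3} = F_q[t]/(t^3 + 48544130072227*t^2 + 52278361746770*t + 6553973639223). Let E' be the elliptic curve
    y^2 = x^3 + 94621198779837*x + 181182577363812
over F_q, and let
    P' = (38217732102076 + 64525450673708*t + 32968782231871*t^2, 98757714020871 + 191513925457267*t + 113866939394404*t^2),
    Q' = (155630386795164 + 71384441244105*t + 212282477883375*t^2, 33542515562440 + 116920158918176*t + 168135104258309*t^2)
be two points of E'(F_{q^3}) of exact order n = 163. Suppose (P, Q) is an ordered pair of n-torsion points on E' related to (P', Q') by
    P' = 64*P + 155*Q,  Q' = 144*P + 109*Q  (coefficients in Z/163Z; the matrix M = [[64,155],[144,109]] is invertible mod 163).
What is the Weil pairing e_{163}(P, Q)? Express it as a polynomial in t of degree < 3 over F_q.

187443618554352 + 171498815595344*t + 189322316423817*t^2

Under M = [[64,155],[144,109]] in GL_2(Z/163), e_{163}(P',Q') = e_{163}(P,Q)^(64*109-155*144 mod 163).
Inverting 141 mod 163: 37. Thus e_{163}(P,Q) = e(P',Q')^{37}.
n = 163 = (10100011)_2 (8 bits, wt 4); accumulate f_{163,P'}(Q'+S)/f_{163,P'}(S) along the 7-step ladder.
So e_{163}(P',Q') = 215694686860568 + 165310675257188*t + 214657808945126*t^2.
(215694686860568 + 165310675257188*t + 214657808945126*t^2)^{37} mod (218043721839179,f) = 187443618554352 + 171498815595344*t + 189322316423817*t^2.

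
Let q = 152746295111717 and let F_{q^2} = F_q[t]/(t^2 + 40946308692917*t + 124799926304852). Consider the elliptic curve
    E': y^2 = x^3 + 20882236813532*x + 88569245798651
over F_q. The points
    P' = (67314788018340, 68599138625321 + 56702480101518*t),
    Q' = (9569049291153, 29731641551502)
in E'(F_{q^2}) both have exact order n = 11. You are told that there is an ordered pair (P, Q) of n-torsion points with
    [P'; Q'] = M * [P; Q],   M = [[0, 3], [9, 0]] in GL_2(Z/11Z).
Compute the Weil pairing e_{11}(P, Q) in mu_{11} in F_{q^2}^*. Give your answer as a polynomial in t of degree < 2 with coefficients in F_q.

19494189731998 + 125557972043106*t

Alternating bilinearity on E[11] (values in mu_{11} in F_{152746295111717^2}) gives e(P',Q') = e(P,Q)^det(M).
Inverting 6 mod 11: 2. Thus e_{11}(P,Q) = e(P',Q')^{2}.
Double-and-add over 1011: 4-1 doublings, 3-1 additions; each step l_{T,T}/v_{2T} or l_{T,P'}/v at Q'+S for random S.
Miller gives e_{11}(P',Q') = 103877047943332 + 60017102227367*t in F_{152746295111717^2}.
Raise to 2: e(P,Q) = 19494189731998 + 125557972043106*t in mu_{11}.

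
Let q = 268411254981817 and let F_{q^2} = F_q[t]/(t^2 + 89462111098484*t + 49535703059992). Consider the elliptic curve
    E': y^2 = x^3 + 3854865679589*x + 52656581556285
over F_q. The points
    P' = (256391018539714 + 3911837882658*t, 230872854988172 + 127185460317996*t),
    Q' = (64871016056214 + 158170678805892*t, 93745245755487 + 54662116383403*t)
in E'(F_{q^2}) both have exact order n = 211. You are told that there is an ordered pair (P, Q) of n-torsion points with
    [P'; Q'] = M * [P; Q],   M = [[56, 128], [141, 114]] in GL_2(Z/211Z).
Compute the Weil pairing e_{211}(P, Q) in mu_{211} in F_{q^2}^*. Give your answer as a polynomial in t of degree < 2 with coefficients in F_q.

209218319556026 + 71313313152737*t

e_{211}(aP+bQ,cP+dQ) = e_{211}(P,Q)^(ad-bc); with (a,b,c,d)=(56,128,141,114) this gives the det-211 law.
So e_{211}(P,Q) = e_{211}(P',Q')^{118}, since 152*118 = 1 mod 211.
Build f_{211,P'} and f_{211,Q'} via the 8-bit ladder of 211=11010011_2; evaluate at shifted divisors; quotient in F_{268411254981817^2}.
So e_{211}(P',Q') = 189815151157280 + 240302669984834*t.
Raise to 118: e(P,Q) = 209218319556026 + 71313313152737*t in mu_{211}.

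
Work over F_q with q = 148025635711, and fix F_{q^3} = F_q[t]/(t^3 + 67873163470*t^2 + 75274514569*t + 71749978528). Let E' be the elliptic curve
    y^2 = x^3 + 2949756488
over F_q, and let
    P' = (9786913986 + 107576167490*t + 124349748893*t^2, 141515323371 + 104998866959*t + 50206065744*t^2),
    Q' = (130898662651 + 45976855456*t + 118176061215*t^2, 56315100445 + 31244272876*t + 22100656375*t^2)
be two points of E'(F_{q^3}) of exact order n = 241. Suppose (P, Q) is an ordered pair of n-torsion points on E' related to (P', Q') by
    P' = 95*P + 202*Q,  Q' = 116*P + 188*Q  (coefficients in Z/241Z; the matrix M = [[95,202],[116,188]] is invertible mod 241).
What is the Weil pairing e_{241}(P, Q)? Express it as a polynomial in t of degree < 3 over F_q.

53183114864 + 138654835086*t + 27394441211*t^2

Since e_{241}(P,P)=e_{241}(Q,Q)=1 and e_{241}(Q,P)=e_{241}(P,Q)^{-1}, expanding e_{241}(95*P + 202*Q,116*P + 188*Q) leaves e(P,Q)^det(M).
det(M) mod 241 = 212; its inverse in (Z/241)^* is 108 (check: 212*108 mod 241 = 1).
Run Miller on y^2=x^3+2949756488 over F_{148025635711}: ladder 11110001 (8 bits); e = f_P(D_Q)/f_Q(D_P).
f_P(D_Q)/f_Q(D_P) = 50465817407 + 47003563635*t + 4439762059*t^2.
Thus e_{241}(P,Q) = 53183114864 + 138654835086*t + 27394441211*t^2.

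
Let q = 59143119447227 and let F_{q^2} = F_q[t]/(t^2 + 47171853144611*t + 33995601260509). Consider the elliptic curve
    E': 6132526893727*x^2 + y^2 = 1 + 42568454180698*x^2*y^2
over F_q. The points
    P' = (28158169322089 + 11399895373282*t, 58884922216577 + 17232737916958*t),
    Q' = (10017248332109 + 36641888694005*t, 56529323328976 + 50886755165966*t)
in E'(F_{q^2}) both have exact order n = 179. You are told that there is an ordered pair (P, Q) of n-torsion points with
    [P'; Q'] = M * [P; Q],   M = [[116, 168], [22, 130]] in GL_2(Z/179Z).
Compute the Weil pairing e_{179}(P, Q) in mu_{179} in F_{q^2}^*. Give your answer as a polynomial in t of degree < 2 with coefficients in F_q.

28855193318478 + 37154354817251*t

Under M = [[116,168],[22,130]] in GL_2(Z/179), e_{179}(P',Q') = e_{179}(P,Q)^(116*130-168*22 mod 179).
So e_{179}(P,Q) = e_{179}(P',Q')^{87}, since 107*87 = 1 mod 179.
Map (x,y)_Ed via u=(1+y)/(1-y), v=(1+y)/((1-y)x) to Montgomery A=51940909617218,B=30443253772809; then to (a',b')=(23173525509386,35427900023769).
Miller loop for e_{179} over F_{59143119447227^2}: bits of 179 = 10110011; 7 double steps + 4 add steps, l/v at each.
Result: e(P',Q') = 23813945261642 + 10275355924625*t.
Hence e(P,Q) = 28855193318478 + 37154354817251*t in F_{59143119447227^2}^*.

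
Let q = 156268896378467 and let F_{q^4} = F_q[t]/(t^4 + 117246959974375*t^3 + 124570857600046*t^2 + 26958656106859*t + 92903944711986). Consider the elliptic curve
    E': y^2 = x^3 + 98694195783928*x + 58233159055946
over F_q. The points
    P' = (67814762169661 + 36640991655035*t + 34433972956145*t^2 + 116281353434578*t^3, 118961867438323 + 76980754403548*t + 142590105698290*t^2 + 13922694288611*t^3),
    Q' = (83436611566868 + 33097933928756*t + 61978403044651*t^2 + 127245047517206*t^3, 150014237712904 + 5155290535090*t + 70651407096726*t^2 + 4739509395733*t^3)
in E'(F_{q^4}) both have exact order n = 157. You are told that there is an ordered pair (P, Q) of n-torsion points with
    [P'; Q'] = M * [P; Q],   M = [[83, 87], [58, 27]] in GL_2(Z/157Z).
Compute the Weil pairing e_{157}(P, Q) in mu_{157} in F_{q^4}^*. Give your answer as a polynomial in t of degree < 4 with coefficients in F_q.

Since e_{157}(P,P)=e_{157}(Q,Q)=1 and e_{157}(Q,P)=e_{157}(P,Q)^{-1}, expanding e_{157}(83*P + 87*Q,58*P + 27*Q) leaves e(P,Q)^det(M).
Inverting 21 mod 157: 15. Thus e_{157}(P,Q) = e(P',Q')^{15}.
Double-and-add over 10011101: 8-1 doublings, 5-1 additions; each step l_{T,T}/v_{2T} or l_{T,P'}/v at Q'+S for random S.
So e_{157}(P',Q') = 52715185547806 + 71410952219827*t + 32920454517829*t^2 + 76979803607501*t^3.
Thus e_{157}(P,Q) = 120132523128985 + 109719447723746*t + 7214579365688*t^2 + 140222528363735*t^3.

120132523128985 + 109719447723746*t + 7214579365688*t^2 + 140222528363735*t^3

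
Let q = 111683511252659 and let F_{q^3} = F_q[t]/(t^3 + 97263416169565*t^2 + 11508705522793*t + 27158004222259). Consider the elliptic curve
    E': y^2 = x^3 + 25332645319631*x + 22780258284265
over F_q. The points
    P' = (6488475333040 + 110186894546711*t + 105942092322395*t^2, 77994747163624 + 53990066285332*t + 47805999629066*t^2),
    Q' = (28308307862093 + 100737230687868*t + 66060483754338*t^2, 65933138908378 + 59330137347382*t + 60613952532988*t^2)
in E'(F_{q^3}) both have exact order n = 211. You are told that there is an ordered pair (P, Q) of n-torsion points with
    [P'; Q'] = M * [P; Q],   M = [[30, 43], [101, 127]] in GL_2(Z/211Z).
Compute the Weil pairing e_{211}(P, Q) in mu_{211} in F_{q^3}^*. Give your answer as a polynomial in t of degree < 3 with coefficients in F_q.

e_{211}(aP+bQ,cP+dQ) = e_{211}(P,Q)^(ad-bc); with (a,b,c,d)=(30,43,101,127) this gives the det-211 law.
det M = 30*127 - 43*101 = -533 = 100 (mod 211); 100^{-1} = 19 (mod 211).
n = 211 = (11010011)_2 (8 bits, wt 5); accumulate f_{211,P'}(Q'+S)/f_{211,P'}(S) along the 7-step ladder.
Miller gives e_{211}(P',Q') = 56025186436514 + 41739754000391*t + 60373897908115*t^2 in F_{111683511252659^3}.
Hence e(P,Q) = 25736086926184 + 57956168805257*t + 86970166181831*t^2 in F_{111683511252659^3}^*.

25736086926184 + 57956168805257*t + 86970166181831*t^2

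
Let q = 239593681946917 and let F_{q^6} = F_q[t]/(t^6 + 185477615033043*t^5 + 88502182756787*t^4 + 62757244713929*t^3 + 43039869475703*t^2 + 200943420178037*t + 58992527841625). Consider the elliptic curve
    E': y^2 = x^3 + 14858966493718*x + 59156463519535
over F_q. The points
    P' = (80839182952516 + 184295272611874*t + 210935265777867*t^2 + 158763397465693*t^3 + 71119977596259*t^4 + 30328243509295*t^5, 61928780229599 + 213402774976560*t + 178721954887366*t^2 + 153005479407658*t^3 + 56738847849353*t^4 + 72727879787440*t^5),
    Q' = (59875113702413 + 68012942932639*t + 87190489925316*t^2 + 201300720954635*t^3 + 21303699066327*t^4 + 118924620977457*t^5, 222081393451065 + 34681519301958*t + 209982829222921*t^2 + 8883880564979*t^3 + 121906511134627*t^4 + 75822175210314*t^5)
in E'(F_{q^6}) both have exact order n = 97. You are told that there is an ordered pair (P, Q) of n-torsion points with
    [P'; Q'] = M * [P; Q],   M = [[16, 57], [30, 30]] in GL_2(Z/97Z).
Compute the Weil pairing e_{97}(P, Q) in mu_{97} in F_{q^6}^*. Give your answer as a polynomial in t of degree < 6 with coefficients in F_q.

198445027354204 + 108917856707601*t + 97803295178009*t^2 + 200676144620854*t^3 + 111299446640256*t^4 + 7079887630614*t^5

Alternating bilinearity on E[97] (values in mu_{97} in F_{239593681946917^6}) gives e(P',Q') = e(P,Q)^det(M).
16*30 - 57*30 = -1230; reduced mod 97: det = 31, inverse 72.
Run Miller on y^2=x^3+14858966493718*x+59156463519535 over F_{239593681946917}: ladder 1100001 (7 bits); e = f_P(D_Q)/f_Q(D_P).
So e_{97}(P',Q') = 219585809659896 + 3085782875633*t + 67172487686931*t^2 + 35757523561059*t^3 + 99200622544881*t^4 + 94806930691750*t^5.
Finally e_{97}(P,Q) = 198445027354204 + 108917856707601*t + 97803295178009*t^2 + 200676144620854*t^3 + 111299446640256*t^4 + 7079887630614*t^5.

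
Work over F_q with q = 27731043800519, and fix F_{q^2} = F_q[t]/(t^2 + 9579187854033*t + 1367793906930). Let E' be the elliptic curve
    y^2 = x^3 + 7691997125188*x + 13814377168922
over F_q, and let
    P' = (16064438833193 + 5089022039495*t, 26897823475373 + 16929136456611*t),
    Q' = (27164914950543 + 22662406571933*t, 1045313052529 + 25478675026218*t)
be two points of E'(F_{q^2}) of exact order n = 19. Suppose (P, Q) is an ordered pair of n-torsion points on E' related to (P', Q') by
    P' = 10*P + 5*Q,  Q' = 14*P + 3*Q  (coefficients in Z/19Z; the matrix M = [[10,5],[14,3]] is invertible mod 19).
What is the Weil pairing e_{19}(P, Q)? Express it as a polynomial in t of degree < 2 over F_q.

e_{19}(aP+bQ,cP+dQ) = e_{19}(P,Q)^(ad-bc); with (a,b,c,d)=(10,5,14,3) this gives the det-19 law.
det M = 10*3 - 5*14 = -40 = 17 (mod 19); 17^{-1} = 9 (mod 19).
Run Miller on y^2=x^3+7691997125188*x+13814377168922 over F_{27731043800519}: ladder 10011 (5 bits); e = f_P(D_Q)/f_Q(D_P).
The quotient is 17228746441887 + 18997133019456*t.
e_{19}(P,Q) = (17228746441887 + 18997133019456*t)^{9} = 10138051739149 + 14456641331619*t.

10138051739149 + 14456641331619*t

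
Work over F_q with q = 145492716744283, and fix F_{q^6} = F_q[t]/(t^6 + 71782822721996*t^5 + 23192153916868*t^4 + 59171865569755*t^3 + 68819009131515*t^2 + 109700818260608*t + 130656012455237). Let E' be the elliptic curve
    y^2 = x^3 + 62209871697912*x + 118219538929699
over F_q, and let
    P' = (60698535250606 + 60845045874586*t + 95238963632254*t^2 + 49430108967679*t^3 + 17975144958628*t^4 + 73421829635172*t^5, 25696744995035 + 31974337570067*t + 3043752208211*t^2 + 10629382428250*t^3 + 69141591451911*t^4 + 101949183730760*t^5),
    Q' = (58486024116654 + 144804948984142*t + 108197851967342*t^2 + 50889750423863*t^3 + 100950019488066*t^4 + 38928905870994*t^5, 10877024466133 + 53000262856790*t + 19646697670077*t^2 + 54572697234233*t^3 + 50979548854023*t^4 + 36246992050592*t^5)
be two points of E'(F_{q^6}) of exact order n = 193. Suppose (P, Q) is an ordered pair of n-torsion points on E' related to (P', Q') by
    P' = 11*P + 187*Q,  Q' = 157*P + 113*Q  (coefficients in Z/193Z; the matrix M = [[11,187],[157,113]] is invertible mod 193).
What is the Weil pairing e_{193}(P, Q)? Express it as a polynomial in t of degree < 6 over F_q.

130872763551372 + 11693893063718*t + 28593472279969*t^2 + 22770927593096*t^3 + 90659334488266*t^4 + 34505327870485*t^5

Alternating bilinearity on E[193] (values in mu_{193} in F_{145492716744283^6}) gives e(P',Q') = e(P,Q)^det(M).
So e_{193}(P,Q) = e_{193}(P',Q')^{165}, since 62*165 = 1 mod 193.
8-bit Miller (11000001) on E'/F_{145492716744283} with a'=62209871697912, b'=118219538929699: accumulate tangent/chord ratios at Q'+S and P'+S'.
Result: e(P',Q') = 5285820060831 + 11922767829123*t + 120747915133288*t^2 + 133779088406837*t^3 + 60868878123189*t^4 + 126651845706210*t^5.
Raise to 165: e(P,Q) = 130872763551372 + 11693893063718*t + 28593472279969*t^2 + 22770927593096*t^3 + 90659334488266*t^4 + 34505327870485*t^5 in mu_{193}.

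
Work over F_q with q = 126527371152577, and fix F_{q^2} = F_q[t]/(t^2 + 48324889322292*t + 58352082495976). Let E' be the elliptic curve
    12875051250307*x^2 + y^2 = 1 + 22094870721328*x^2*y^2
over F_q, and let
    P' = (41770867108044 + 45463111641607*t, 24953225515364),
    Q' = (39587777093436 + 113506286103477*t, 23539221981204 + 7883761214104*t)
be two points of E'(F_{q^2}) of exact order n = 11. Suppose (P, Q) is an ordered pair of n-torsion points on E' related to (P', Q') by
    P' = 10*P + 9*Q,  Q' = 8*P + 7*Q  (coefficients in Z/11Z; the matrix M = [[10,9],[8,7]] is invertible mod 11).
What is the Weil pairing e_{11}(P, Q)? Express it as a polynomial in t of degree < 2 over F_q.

Under M = [[10,9],[8,7]] in GL_2(Z/11), e_{11}(P',Q') = e_{11}(P,Q)^(10*7-9*8 mod 11).
det M = 10*7 - 9*8 = -2 = 9 (mod 11); 9^{-1} = 5 (mod 11).
Edwards->Montgomery: u=(1+y)/(1-y), v=u/x -> 115510647650515v^2=u^3+122556723782434u^2+u; then x_W=29326887920389u+26916215520702: y^2=x^3+34948470712553*x+29742020569210.
Build f_{11,P'} and f_{11,Q'} via the 4-bit ladder of 11=1011_2; evaluate at shifted divisors; quotient in F_{126527371152577^2}.
So e_{11}(P',Q') = 93856543741773 + 83625549967003*t.
Thus e_{11}(P,Q) = 51910310454419 + 83128801718424*t.

51910310454419 + 83128801718424*t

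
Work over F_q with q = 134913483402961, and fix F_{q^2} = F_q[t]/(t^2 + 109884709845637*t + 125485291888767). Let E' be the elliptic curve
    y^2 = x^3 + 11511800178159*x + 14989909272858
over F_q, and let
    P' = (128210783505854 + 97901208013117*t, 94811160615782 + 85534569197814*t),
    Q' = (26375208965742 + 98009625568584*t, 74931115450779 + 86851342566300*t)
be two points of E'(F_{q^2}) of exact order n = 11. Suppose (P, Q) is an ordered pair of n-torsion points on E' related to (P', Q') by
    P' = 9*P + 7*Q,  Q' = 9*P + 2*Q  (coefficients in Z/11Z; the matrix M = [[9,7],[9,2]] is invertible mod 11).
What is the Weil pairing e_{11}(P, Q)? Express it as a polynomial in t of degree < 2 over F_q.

e_{11} is bilinear + alternating on E[11], so e_{11}(9*P + 7*Q, 9*P + 2*Q) = e_{11}(P,Q)^(9*2-7*9).
det(M) mod 11 = 10; its inverse in (Z/11)^* is 10 (check: 10*10 mod 11 = 1).
Run Miller on y^2=x^3+11511800178159*x+14989909272858 over F_{134913483402961}: ladder 1011 (4 bits); e = f_P(D_Q)/f_Q(D_P).
The quotient is 110010358275700 + 85241072589048*t.
Finally e_{11}(P,Q) = 19439068851402 + 49672410813913*t.

19439068851402 + 49672410813913*t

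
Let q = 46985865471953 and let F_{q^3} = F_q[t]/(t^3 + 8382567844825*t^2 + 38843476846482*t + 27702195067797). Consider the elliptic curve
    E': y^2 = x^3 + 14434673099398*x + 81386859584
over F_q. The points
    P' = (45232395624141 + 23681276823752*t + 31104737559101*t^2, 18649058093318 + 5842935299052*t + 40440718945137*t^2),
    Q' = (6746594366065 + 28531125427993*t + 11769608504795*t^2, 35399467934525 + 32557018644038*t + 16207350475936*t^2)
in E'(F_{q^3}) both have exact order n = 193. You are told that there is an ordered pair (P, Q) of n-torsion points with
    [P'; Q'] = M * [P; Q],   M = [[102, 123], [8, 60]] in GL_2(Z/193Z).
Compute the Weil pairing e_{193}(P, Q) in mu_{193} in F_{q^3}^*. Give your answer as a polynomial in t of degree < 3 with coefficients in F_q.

e_{193} is bilinear + alternating on E[193], so e_{193}(102*P + 123*Q, 8*P + 60*Q) = e_{193}(P,Q)^(102*60-123*8).
det(M) mod 193 = 118; its inverse in (Z/193)^* is 18 (check: 118*18 mod 193 = 1).
8-bit Miller (11000001) on E'/F_{46985865471953} with a'=14434673099398, b'=81386859584: accumulate tangent/chord ratios at Q'+S and P'+S'.
Result: e(P',Q') = 6199128487115 + 25481793723243*t + 15989239347581*t^2.
Thus e_{193}(P,Q) = 45856546056224 + 11513302632184*t + 46202366809953*t^2.

45856546056224 + 11513302632184*t + 46202366809953*t^2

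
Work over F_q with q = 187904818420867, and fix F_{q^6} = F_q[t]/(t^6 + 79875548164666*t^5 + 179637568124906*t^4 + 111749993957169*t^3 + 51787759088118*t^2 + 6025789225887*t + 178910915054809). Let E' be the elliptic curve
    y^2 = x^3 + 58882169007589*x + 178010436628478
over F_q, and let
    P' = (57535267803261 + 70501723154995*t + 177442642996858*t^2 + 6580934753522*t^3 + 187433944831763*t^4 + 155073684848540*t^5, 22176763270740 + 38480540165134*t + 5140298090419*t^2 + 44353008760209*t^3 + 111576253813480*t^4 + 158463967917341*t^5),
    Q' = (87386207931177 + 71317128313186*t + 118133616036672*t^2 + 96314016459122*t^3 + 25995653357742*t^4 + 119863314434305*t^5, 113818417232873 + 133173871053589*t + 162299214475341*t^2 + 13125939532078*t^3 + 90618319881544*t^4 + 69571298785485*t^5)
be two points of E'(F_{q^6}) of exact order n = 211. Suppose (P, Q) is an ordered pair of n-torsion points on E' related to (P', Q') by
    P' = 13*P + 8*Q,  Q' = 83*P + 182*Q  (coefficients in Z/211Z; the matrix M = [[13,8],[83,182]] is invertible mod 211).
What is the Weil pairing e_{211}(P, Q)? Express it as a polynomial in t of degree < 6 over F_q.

17612932065408 + 156435992058234*t + 65515230492500*t^2 + 67562679128610*t^3 + 142946188349616*t^4 + 147867102279131*t^5

Since e_{211}(P,P)=e_{211}(Q,Q)=1 and e_{211}(Q,P)=e_{211}(P,Q)^{-1}, expanding e_{211}(13*P + 8*Q,83*P + 182*Q) leaves e(P,Q)^det(M).
det(M) mod 211 = 14; its inverse in (Z/211)^* is 196 (check: 14*196 mod 211 = 1).
8-bit Miller (11010011) on E'/F_{187904818420867} with a'=58882169007589, b'=178010436628478: accumulate tangent/chord ratios at Q'+S and P'+S'.
f_P(D_Q)/f_Q(D_P) = 99037738452006 + 50345137641085*t + 90017105613350*t^2 + 65666744264129*t^3 + 24895068591391*t^4 + 182539836433458*t^5.
(99037738452006 + 50345137641085*t + 90017105613350*t^2 + 65666744264129*t^3 + 24895068591391*t^4 + 182539836433458*t^5)^{196} mod (187904818420867,f) = 17612932065408 + 156435992058234*t + 65515230492500*t^2 + 67562679128610*t^3 + 142946188349616*t^4 + 147867102279131*t^5.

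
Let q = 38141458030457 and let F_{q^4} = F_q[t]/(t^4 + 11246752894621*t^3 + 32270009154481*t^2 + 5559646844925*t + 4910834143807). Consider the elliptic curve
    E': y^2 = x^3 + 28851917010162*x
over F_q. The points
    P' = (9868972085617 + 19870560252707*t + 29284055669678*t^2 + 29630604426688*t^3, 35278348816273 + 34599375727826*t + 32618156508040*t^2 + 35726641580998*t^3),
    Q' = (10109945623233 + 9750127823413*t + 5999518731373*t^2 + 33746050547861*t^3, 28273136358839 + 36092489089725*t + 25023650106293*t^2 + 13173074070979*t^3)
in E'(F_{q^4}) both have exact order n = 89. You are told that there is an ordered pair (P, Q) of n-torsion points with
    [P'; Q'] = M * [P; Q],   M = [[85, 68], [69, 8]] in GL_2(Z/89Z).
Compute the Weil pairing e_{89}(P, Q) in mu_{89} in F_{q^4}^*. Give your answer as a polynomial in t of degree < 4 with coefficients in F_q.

e_{89} is bilinear + alternating on E[89], so e_{89}(85*P + 68*Q, 69*P + 8*Q) = e_{89}(P,Q)^(85*8-68*69).
Hence e(P,Q) = e(P',Q')^{38} where 38 = 82^{-1} mod 89.
n = 89 = (1011001)_2 (7 bits, wt 4); accumulate f_{89,P'}(Q'+S)/f_{89,P'}(S) along the 6-step ladder.
The quotient is 7191907032277 + 28580833430802*t + 9384622812641*t^2 + 11980571018754*t^3.
Raise to 38: e(P,Q) = 9876500426725 + 23301152748586*t + 17353532356601*t^2 + 8400822472760*t^3 in mu_{89}.

9876500426725 + 23301152748586*t + 17353532356601*t^2 + 8400822472760*t^3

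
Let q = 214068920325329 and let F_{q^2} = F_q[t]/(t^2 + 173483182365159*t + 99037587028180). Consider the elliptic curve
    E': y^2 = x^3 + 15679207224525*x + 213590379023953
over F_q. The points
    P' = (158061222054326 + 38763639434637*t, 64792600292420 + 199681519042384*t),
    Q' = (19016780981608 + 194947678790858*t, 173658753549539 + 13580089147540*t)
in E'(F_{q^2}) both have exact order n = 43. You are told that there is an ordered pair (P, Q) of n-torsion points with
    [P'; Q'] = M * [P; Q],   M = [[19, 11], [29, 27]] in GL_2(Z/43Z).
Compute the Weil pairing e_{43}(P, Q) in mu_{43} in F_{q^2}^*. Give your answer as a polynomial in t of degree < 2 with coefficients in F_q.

e_{43}(aP+bQ,cP+dQ) = e_{43}(P,Q)^(ad-bc); with (a,b,c,d)=(19,11,29,27) this gives the det-43 law.
det(M) mod 43 = 22; its inverse in (Z/43)^* is 2 (check: 22*2 mod 43 = 1).
Miller loop for e_{43} over F_{214068920325329^2}: bits of 43 = 101011; 5 double steps + 3 add steps, l/v at each.
e_{43}(P',Q') = 210178029973726 + 130580008126870*t.
Raise to 2: e(P,Q) = 156767756626873 + 58653260926452*t in mu_{43}.

156767756626873 + 58653260926452*t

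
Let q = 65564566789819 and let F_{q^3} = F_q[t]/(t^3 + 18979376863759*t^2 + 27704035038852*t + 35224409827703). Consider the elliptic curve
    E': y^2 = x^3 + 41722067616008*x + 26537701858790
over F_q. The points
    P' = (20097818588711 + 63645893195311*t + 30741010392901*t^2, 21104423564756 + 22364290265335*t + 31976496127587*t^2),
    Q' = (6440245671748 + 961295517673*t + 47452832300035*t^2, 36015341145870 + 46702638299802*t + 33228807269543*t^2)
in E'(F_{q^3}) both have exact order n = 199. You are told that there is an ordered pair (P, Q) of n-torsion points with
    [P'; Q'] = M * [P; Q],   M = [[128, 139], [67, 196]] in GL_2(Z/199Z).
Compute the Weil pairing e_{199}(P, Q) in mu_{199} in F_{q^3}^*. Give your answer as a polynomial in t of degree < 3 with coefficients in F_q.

The 199-Weil pairing on E[199] over F_{65564566789819} is alternating-bilinear: e_{199}(P',Q') = e_{199}(P,Q)^det(M).
128*196 - 139*67 = 15775; reduced mod 199: det = 54, inverse 129.
Miller loop for e_{199} over F_{65564566789819^3}: bits of 199 = 11000111; 7 double steps + 4 add steps, l/v at each.
Miller gives e_{199}(P',Q') = 22036416876325 + 24981315056289*t + 10481436405661*t^2 in F_{65564566789819^3}.
(22036416876325 + 24981315056289*t + 10481436405661*t^2)^{129} mod (65564566789819,f) = 49710134434636 + 53937723074218*t + 63524517421307*t^2.

49710134434636 + 53937723074218*t + 63524517421307*t^2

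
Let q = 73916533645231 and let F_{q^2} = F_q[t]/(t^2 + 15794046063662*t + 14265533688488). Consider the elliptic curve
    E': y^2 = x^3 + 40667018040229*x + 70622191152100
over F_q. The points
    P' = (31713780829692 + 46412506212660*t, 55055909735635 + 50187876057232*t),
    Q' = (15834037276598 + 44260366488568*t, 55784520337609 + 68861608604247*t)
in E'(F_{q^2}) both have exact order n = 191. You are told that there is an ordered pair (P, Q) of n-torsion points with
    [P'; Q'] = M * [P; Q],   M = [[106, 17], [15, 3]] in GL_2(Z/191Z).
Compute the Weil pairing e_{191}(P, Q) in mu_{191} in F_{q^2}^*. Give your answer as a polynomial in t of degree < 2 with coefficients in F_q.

49135177695033 + 327555331460*t

e_{191} is bilinear + alternating on E[191], so e_{191}(106*P + 17*Q, 15*P + 3*Q) = e_{191}(P,Q)^(106*3-17*15).
det M = 106*3 - 17*15 = 63 = 63 (mod 191); 63^{-1} = 94 (mod 191).
Build f_{191,P'} and f_{191,Q'} via the 8-bit ladder of 191=10111111_2; evaluate at shifted divisors; quotient in F_{73916533645231^2}.
e_{191}(P',Q') = 8463045965841 + 34803840205155*t.
Raise to 94: e(P,Q) = 49135177695033 + 327555331460*t in mu_{191}.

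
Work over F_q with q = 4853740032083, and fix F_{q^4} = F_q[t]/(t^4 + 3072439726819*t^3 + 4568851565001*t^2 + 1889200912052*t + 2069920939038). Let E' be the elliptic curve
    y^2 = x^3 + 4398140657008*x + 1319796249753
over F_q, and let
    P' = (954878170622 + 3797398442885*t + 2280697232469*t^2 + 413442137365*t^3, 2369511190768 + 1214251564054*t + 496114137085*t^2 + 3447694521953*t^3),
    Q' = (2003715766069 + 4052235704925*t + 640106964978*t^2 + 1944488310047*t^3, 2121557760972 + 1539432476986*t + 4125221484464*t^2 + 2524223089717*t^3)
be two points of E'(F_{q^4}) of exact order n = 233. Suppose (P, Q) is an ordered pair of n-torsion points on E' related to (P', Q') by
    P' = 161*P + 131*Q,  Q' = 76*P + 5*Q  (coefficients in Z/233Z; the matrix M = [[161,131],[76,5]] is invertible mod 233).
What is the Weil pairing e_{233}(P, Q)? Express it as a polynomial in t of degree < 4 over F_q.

e_{233}(aP+bQ,cP+dQ) = e_{233}(P,Q)^(ad-bc); with (a,b,c,d)=(161,131,76,5) this gives the det-233 law.
Inverting 169 mod 233: 91. Thus e_{233}(P,Q) = e(P',Q')^{91}.
Miller loop for e_{233} over F_{4853740032083^4}: bits of 233 = 11101001; 7 double steps + 4 add steps, l/v at each.
The quotient is 2216941340631 + 3690652059813*t + 1723957783594*t^2 + 3721605386942*t^3.
Hence e(P,Q) = 348250592502 + 695203766648*t + 1443570918766*t^2 + 2917100702540*t^3 in F_{4853740032083^4}^*.

348250592502 + 695203766648*t + 1443570918766*t^2 + 2917100702540*t^3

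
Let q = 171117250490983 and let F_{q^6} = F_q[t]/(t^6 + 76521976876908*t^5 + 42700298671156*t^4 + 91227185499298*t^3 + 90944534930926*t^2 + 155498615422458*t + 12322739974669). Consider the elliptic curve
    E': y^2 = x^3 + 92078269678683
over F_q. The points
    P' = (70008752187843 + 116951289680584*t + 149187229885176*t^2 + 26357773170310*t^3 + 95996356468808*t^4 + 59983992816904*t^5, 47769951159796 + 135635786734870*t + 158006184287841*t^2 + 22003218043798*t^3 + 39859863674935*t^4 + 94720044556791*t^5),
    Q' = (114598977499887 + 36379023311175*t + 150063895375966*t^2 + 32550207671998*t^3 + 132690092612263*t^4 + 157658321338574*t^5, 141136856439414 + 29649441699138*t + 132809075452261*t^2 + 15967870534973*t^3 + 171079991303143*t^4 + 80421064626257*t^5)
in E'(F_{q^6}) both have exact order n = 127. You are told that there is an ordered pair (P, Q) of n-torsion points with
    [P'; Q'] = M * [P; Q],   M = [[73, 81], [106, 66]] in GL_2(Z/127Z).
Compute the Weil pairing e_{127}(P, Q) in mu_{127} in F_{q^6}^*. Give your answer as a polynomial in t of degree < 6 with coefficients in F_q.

e_{127} is bilinear + alternating on E[127], so e_{127}(73*P + 81*Q, 106*P + 66*Q) = e_{127}(P,Q)^(73*66-81*106).
det(M) mod 127 = 42; its inverse in (Z/127)^* is 124 (check: 42*124 mod 127 = 1).
Build f_{127,P'} and f_{127,Q'} via the 7-bit ladder of 127=1111111_2; evaluate at shifted divisors; quotient in F_{171117250490983^6}.
f_P(D_Q)/f_Q(D_P) = 50185397081421 + 74892129205251*t + 118102170777335*t^2 + 59620916695640*t^3 + 159871196603390*t^4 + 57716977563438*t^5.
Raise to 124: e(P,Q) = 155532055129253 + 162051365834165*t + 57549350829315*t^2 + 94920512953419*t^3 + 113398144986364*t^4 + 101853647135611*t^5 in mu_{127}.

155532055129253 + 162051365834165*t + 57549350829315*t^2 + 94920512953419*t^3 + 113398144986364*t^4 + 101853647135611*t^5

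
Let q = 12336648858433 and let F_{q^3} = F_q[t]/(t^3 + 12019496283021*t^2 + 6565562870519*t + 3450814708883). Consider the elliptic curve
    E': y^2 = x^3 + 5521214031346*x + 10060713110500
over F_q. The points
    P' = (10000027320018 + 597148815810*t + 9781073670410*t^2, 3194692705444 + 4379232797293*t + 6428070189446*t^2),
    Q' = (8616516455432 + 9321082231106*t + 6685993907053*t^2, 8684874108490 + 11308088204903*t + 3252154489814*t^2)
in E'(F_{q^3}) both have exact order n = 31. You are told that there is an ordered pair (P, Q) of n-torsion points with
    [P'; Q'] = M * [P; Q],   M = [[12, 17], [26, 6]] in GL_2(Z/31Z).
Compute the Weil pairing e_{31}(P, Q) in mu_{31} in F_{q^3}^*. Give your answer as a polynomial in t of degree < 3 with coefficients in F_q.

e_{31} is bilinear + alternating on E[31], so e_{31}(12*P + 17*Q, 26*P + 6*Q) = e_{31}(P,Q)^(12*6-17*26).
So e_{31}(P,Q) = e_{31}(P',Q')^{16}, since 2*16 = 1 mod 31.
5-bit Miller (11111) on E'/F_{12336648858433} with a'=5521214031346, b'=10060713110500: accumulate tangent/chord ratios at Q'+S and P'+S'.
The quotient is 1818977777691 + 11583353263686*t + 2774713554119*t^2.
Thus e_{31}(P,Q) = 2252315389787 + 2621188148829*t + 346958758431*t^2.

2252315389787 + 2621188148829*t + 346958758431*t^2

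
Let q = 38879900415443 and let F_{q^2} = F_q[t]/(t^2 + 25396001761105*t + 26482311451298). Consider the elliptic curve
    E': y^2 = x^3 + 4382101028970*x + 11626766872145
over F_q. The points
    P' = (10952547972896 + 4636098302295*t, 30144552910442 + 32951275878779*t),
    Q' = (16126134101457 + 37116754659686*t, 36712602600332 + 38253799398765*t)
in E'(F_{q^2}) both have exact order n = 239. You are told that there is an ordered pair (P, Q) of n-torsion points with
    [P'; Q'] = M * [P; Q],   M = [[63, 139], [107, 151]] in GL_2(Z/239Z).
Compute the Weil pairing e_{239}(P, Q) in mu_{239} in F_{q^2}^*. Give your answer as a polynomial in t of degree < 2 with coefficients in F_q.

e_{239}(aP+bQ,cP+dQ) = e_{239}(P,Q)^(ad-bc); with (a,b,c,d)=(63,139,107,151) this gives the det-239 law.
63*151 - 139*107 = -5360; reduced mod 239: det = 137, inverse 82.
Build f_{239,P'} and f_{239,Q'} via the 8-bit ladder of 239=11101111_2; evaluate at shifted divisors; quotient in F_{38879900415443^2}.
Miller gives e_{239}(P',Q') = 10451613249390 + 27035737875823*t in F_{38879900415443^2}.
Finally e_{239}(P,Q) = 38656970999334 + 12192024023979*t.

38656970999334 + 12192024023979*t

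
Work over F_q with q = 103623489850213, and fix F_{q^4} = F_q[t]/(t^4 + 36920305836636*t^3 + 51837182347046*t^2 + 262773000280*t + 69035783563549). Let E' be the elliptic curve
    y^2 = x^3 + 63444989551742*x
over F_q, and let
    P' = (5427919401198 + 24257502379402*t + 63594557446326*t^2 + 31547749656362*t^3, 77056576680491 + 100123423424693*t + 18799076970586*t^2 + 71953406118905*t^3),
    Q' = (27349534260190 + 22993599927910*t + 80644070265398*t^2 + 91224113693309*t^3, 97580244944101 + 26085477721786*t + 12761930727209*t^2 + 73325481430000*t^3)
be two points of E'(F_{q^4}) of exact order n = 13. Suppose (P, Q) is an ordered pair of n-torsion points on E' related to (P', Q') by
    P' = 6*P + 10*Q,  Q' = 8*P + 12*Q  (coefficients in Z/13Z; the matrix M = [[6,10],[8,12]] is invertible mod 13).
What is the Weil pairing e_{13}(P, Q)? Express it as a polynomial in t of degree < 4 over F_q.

Since e_{13}(P,P)=e_{13}(Q,Q)=1 and e_{13}(Q,P)=e_{13}(P,Q)^{-1}, expanding e_{13}(6*P + 10*Q,8*P + 12*Q) leaves e(P,Q)^det(M).
Hence e(P,Q) = e(P',Q')^{8} where 8 = 5^{-1} mod 13.
Miller loop for e_{13} over F_{103623489850213^4}: bits of 13 = 1101; 3 double steps + 2 add steps, l/v at each.
f_P(D_Q)/f_Q(D_P) = 67933948487282 + 22941460859601*t + 103425192555094*t^2 + 10327160867972*t^3.
e_{13}(P,Q) = (67933948487282 + 22941460859601*t + 103425192555094*t^2 + 10327160867972*t^3)^{8} = 38140005602748 + 49832695969120*t + 100805810483441*t^2 + 5588689124247*t^3.

38140005602748 + 49832695969120*t + 100805810483441*t^2 + 5588689124247*t^3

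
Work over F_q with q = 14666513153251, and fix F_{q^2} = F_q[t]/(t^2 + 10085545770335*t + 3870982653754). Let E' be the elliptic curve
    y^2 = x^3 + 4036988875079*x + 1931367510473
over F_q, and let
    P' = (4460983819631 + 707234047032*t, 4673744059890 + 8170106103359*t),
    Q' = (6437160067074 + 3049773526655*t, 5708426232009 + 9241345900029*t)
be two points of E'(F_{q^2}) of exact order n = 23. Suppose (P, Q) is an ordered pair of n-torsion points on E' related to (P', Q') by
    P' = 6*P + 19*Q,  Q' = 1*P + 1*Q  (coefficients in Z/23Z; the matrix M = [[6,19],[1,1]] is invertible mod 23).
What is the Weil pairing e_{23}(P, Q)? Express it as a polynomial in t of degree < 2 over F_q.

10403339612993 + 1097420039280*t

Alternating bilinearity on E[23] (values in mu_{23} in F_{14666513153251^2}) gives e(P',Q') = e(P,Q)^det(M).
Inverting 10 mod 23: 7. Thus e_{23}(P,Q) = e(P',Q')^{7}.
Miller loop for e_{23} over F_{14666513153251^2}: bits of 23 = 10111; 4 double steps + 3 add steps, l/v at each.
e_{23}(P',Q') = 4218817725854 + 10999017212362*t.
e_{23}(P,Q) = (4218817725854 + 10999017212362*t)^{7} = 10403339612993 + 1097420039280*t.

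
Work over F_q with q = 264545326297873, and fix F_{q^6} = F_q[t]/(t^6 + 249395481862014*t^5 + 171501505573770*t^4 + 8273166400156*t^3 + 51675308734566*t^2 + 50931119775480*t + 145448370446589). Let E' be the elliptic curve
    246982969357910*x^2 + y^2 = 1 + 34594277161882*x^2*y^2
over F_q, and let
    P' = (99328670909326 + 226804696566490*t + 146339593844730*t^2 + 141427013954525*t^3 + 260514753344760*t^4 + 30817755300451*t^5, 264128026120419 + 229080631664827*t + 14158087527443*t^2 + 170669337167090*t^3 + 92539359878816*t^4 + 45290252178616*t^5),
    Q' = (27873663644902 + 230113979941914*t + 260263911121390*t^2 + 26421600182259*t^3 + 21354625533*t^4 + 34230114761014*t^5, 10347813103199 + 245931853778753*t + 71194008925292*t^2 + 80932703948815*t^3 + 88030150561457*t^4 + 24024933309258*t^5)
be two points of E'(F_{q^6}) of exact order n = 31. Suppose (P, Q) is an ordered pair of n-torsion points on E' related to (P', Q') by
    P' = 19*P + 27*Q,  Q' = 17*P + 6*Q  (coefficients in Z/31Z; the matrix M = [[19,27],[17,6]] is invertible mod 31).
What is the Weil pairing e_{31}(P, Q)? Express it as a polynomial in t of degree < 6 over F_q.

125723532891293 + 260280838874516*t + 260482931361432*t^2 + 205828951634930*t^3 + 256179883014315*t^4 + 64718857536554*t^5

Under M = [[19,27],[17,6]] in GL_2(Z/31), e_{31}(P',Q') = e_{31}(P,Q)^(19*6-27*17 mod 31).
det(M) mod 31 = 27; its inverse in (Z/31)^* is 23 (check: 27*23 mod 31 = 1).
Edwards->Montgomery: u=(1+y)/(1-y), v=u/x -> 145963541337803v^2=u^3+136171629251716u^2+u; then x_W=53097173049007u+46929541086632: y^2=x^3+132042584973793*x+186202428868495.
Run Miller on y^2=x^3+132042584973793*x+186202428868495 over F_{264545326297873}: ladder 11111 (5 bits); e = f_P(D_Q)/f_Q(D_P).
f_P(D_Q)/f_Q(D_P) = 160869299252669 + 59302964292381*t + 164759420926696*t^2 + 199106913506582*t^3 + 197112584912485*t^4 + 126949366046974*t^5.
Hence e(P,Q) = 125723532891293 + 260280838874516*t + 260482931361432*t^2 + 205828951634930*t^3 + 256179883014315*t^4 + 64718857536554*t^5 in F_{264545326297873^6}^*.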